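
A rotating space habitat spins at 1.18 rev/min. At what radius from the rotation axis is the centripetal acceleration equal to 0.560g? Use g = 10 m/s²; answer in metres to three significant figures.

ω = 1.18 rev/min × 2π/60 = 0.1236 rad/s.
a_c = ω²r = 0.560g ⇒ r = 0.560 × 10.0 / (0.1236)² = 5.600/0.01527 = 366.7 m.

367 m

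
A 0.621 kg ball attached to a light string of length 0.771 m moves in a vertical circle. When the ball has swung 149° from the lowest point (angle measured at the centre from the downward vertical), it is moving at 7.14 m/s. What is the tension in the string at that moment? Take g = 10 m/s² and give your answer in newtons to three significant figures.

Take the radial direction toward the centre of the circle as positive. The component of the weight along the string toward the centre is −mg cos φ (φ measured from the bottom), so Newton's second law along the string gives T − mg cos φ = m v²/r.
cos 149° = -0.8572, so T = m(v²/r + g cos φ) = 0.621 × ((7.14)²/0.771 + 10.0 × -0.8572) = 0.621 × (66.12 + (-8.572)) = 0.621 × 57.55 = 35.74 N.

35.7 N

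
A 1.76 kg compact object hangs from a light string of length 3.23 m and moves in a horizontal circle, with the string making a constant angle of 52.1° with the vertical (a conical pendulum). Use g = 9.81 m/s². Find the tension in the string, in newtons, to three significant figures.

Vertically the bob has no acceleration, so T cosθ = mg.
T = mg/cosθ = 1.76 × 9.81 / cos 52.1° = 17.27/0.6143 = 28.11 N.

28.1 N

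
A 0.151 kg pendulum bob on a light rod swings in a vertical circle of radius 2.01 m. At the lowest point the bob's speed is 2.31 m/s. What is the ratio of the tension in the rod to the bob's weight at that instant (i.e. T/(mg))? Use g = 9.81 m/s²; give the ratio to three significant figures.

At the bottom, T − mg = mv²/r, so T = m(v²/r + g) and T/(mg) = v²/(rg) + 1 = (2.31)²/(2.01 × 9.81) + 1 = 0.2706 + 1 = 1.271.

1.27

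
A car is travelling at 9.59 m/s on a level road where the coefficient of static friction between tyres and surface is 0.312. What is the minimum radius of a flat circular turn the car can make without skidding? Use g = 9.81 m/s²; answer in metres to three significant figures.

At the limit, μ_s m g = m v²/r, so r_min = v²/(μ_s g) = (9.59)²/(0.312 × 9.81) = 91.97/3.061 = 30.05 m.

30.0 m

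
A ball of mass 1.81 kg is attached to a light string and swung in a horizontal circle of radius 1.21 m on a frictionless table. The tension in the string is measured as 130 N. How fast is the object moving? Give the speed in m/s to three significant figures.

T = m v²/r ⇒ v = √(T r / m) = √(130 × 1.21 / 1.81) = √86.91 = 9.322 m/s.

9.32 m/s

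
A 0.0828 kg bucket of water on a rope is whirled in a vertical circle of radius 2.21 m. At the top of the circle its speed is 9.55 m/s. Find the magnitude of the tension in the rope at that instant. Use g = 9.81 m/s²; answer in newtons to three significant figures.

2.60 N

At the top, both T and the weight mg point inward (toward the centre), so T + mg = mv²/r.
T = m(v²/r − g) = 0.0828 × ((9.55)²/2.21 − 9.81) = 0.0828 × (41.27 − 9.81) = 0.0828 × 31.46 = 2.605 N.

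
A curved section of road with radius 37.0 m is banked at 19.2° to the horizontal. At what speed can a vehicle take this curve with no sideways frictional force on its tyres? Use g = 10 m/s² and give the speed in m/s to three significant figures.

11.4 m/s

On a frictionless banked curve, N sinθ = mv²/r and N cosθ = mg, so tanθ = v²/(rg).
v = √(r g tanθ) = √(37.0 × 10.0 × tan 19.2°) = √(37.0 × 10.0 × 0.3482) = √128.8 = 11.35 m/s.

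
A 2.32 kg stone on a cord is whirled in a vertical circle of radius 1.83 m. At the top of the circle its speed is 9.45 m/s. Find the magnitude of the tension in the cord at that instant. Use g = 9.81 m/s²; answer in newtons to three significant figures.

90.5 N

At the top, both T and the weight mg point inward (toward the centre), so T + mg = mv²/r.
T = m(v²/r − g) = 2.32 × ((9.45)²/1.83 − 9.81) = 2.32 × (48.80 − 9.81) = 2.32 × 38.99 = 90.45 N.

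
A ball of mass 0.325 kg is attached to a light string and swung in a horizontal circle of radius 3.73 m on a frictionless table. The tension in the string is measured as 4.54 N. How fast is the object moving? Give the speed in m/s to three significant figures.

7.22 m/s

T = m v²/r ⇒ v = √(T r / m) = √(4.54 × 3.73 / 0.325) = √52.11 = 7.218 m/s.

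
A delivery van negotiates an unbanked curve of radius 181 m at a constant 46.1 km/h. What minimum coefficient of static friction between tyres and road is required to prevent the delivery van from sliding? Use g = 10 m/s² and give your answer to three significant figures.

0.0906

v = 46.1/3.6 = 12.81 m/s.
Friction provides the centripetal force: μ_s m g = m v²/r, so μ_s = v²/(g r) = (12.81)²/(10.0 × 181) = 164.0/1810 = 0.09060.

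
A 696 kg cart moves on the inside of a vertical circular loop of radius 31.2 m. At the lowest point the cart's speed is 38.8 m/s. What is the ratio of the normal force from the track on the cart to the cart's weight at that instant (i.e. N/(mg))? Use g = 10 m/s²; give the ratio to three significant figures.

At the bottom, N − mg = mv²/r, so N = m(v²/r + g) and N/(mg) = v²/(rg) + 1 = (38.8)²/(31.2 × 10.0) + 1 = 4.825 + 1 = 5.825.

5.83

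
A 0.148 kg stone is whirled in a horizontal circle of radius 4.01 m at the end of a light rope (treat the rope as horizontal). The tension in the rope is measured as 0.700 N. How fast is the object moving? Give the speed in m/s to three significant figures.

T = m v²/r ⇒ v = √(T r / m) = √(0.700 × 4.01 / 0.148) = √18.97 = 4.355 m/s.

4.36 m/s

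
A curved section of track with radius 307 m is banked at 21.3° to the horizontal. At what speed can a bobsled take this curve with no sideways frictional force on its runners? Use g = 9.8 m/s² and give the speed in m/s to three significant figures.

On a frictionless banked curve, N sinθ = mv²/r and N cosθ = mg, so tanθ = v²/(rg).
v = √(r g tanθ) = √(307 × 9.8 × tan 21.3°) = √(307 × 9.8 × 0.3899) = √1173 = 34.25 m/s.

34.2 m/s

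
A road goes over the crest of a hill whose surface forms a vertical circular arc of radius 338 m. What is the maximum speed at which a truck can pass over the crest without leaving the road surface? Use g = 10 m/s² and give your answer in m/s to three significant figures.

58.1 m/s

At the crest the centre of the circle is below the truck, so the net downward (centripetal) force is mg − N = mv²/r.
The truck leaves the road when N → 0, giving v_max = √(g r) = √(10.0 × 338) = 58.14 m/s.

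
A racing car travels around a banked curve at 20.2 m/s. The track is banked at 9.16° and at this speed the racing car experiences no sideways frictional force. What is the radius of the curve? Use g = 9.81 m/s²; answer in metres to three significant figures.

Frictionless banking: tanθ = v²/(rg), so r = v²/(g tanθ).
r = (20.2)²/(9.81 × tan 9.16°) = 408.0/(9.81 × 0.1612) = 408.0/1.582 = 258.0 m.

258 m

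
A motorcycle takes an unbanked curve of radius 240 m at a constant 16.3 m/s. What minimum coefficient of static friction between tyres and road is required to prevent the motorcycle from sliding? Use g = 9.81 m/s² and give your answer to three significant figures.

0.113

Friction provides the centripetal force: μ_s m g = m v²/r, so μ_s = v²/(g r) = (16.30)²/(9.81 × 240) = 265.7/2354 = 0.1128.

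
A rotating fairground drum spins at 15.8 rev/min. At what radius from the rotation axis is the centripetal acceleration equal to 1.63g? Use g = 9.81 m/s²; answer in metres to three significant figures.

ω = 15.8 rev/min × 2π/60 = 1.655 rad/s.
a_c = ω²r = 1.63g ⇒ r = 1.63 × 9.81 / (1.655)² = 15.99/2.738 = 5.841 m.

5.84 m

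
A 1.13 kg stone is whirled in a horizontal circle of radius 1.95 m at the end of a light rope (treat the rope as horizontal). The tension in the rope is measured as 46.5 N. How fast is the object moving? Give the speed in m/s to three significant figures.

8.96 m/s

T = m v²/r ⇒ v = √(T r / m) = √(46.5 × 1.95 / 1.13) = √80.24 = 8.958 m/s.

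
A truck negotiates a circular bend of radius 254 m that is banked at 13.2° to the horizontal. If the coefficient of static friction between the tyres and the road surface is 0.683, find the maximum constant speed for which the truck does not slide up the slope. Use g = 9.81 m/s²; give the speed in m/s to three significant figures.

At the maximum speed, friction acts down the slope at its limiting value f = μN. Radially (horizontal, toward centre): N sinθ + μN cosθ = mv²/r. Vertically: N cosθ − μN sinθ = mg.
Dividing: v² = r g (sinθ + μcosθ)/(cosθ − μsinθ).
sinθ + μcosθ = 0.2284 + 0.683×0.9736 = 0.8933; cosθ − μsinθ = 0.9736 − 0.683×0.2284 = 0.8176.
v² = 254 × 9.81 × 0.8933/0.8176 = 2722 m²/s², so v = 52.18 m/s.

52.2 m/s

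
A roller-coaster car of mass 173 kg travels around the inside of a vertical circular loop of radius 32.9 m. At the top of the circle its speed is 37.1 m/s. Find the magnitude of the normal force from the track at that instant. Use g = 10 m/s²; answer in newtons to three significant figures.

At the top, both N and the weight mg point inward (toward the centre), so N + mg = mv²/r.
N = m(v²/r − g) = 173 × ((37.1)²/32.9 − 10.0) = 173 × (41.84 − 10.0) = 173 × 31.84 = 5508 N.

5510 N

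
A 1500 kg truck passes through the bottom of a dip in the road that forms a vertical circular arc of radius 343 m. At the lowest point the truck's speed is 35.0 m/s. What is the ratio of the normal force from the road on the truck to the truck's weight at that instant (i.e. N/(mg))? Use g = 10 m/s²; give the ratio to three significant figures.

1.36

At the bottom, N − mg = mv²/r, so N = m(v²/r + g) and N/(mg) = v²/(rg) + 1 = (35.0)²/(343 × 10.0) + 1 = 0.3571 + 1 = 1.357.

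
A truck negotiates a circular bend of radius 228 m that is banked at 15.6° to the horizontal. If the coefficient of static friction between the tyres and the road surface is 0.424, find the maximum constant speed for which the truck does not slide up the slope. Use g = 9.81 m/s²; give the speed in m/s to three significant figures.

At the maximum speed, friction acts down the slope at its limiting value f = μN. Radially (horizontal, toward centre): N sinθ + μN cosθ = mv²/r. Vertically: N cosθ − μN sinθ = mg.
Dividing: v² = r g (sinθ + μcosθ)/(cosθ − μsinθ).
sinθ + μcosθ = 0.2689 + 0.424×0.9632 = 0.6773; cosθ − μsinθ = 0.9632 − 0.424×0.2689 = 0.8491.
v² = 228 × 9.81 × 0.6773/0.8491 = 1784 m²/s², so v = 42.24 m/s.

42.2 m/s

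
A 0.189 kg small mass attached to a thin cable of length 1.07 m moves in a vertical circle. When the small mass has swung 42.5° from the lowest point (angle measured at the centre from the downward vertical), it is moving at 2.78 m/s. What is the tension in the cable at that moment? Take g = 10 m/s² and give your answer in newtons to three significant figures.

2.76 N

Take the radial direction toward the centre of the circle as positive. The component of the weight along the string toward the centre is −mg cos φ (φ measured from the bottom), so Newton's second law along the string gives T − mg cos φ = m v²/r.
cos 42.5° = 0.7373, so T = m(v²/r + g cos φ) = 0.189 × ((2.78)²/1.07 + 10.0 × 0.7373) = 0.189 × (7.223 + (7.373)) = 0.189 × 14.60 = 2.759 N.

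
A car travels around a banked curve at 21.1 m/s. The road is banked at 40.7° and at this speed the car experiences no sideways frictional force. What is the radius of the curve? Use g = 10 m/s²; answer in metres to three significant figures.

Frictionless banking: tanθ = v²/(rg), so r = v²/(g tanθ).
r = (21.1)²/(10.0 × tan 40.7°) = 445.2/(10.0 × 0.8601) = 445.2/8.601 = 51.76 m.

51.8 m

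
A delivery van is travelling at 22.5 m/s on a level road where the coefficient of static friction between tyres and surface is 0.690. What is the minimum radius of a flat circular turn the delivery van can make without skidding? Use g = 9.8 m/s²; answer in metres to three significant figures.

74.9 m

At the limit, μ_s m g = m v²/r, so r_min = v²/(μ_s g) = (22.5)²/(0.690 × 9.8) = 506.2/6.762 = 74.87 m.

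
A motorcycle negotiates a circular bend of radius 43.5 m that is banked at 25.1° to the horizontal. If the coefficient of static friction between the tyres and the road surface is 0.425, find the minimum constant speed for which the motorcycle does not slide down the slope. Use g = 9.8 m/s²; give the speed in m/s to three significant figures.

3.93 m/s

At the minimum speed, friction acts up the slope at its limiting value f = μN. Radially (horizontal, toward centre): N sinθ − μN cosθ = mv²/r. Vertically: N cosθ + μN sinθ = mg.
Dividing: v² = r g (sinθ − μcosθ)/(cosθ + μsinθ).
sinθ − μcosθ = 0.4242 − 0.425×0.9056 = 0.03933; cosθ + μsinθ = 0.9056 + 0.425×0.4242 = 1.086.
v² = 43.5 × 9.8 × 0.03933/1.086 = 15.44 m²/s², so v = 3.930 m/s.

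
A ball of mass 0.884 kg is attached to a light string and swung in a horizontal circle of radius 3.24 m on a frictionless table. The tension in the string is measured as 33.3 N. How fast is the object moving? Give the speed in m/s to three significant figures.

T = m v²/r ⇒ v = √(T r / m) = √(33.3 × 3.24 / 0.884) = √122.0 = 11.05 m/s.

11.0 m/s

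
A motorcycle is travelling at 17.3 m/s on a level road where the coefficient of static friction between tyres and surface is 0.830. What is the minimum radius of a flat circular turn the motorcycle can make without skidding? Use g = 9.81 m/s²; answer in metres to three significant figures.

36.8 m

At the limit, μ_s m g = m v²/r, so r_min = v²/(μ_s g) = (17.3)²/(0.830 × 9.81) = 299.3/8.142 = 36.76 m.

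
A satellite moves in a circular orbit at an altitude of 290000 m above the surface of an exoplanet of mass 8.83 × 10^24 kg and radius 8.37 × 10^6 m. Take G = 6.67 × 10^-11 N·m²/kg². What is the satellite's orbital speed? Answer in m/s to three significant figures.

8250 m/s

Orbital radius r = R + h = 8.37 × 10^6 + 290000 = 8.660 × 10^6 m.
Gravity supplies the centripetal force: G M m / r² = m v² / r, so v = √(GM/r).
v = √(6.67 × 10^-11 × 8.83 × 10^24 / 8.660 × 10^6) = √(6.801 × 10^7) = 8247 m/s.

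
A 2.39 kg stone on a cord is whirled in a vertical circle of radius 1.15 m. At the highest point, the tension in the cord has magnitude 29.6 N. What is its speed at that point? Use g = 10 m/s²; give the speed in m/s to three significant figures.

5.07 m/s

At the top, T + mg = mv²/r, so v = √(r(T/m + g)) = √(1.15 × (29.6/2.39 + 10.0)) = √(1.15 × 22.38) = √25.74 = 5.074 m/s.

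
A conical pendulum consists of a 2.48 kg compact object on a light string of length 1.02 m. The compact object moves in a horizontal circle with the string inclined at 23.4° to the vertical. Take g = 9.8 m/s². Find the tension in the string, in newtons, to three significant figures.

26.5 N

Vertically the bob has no acceleration, so T cosθ = mg.
T = mg/cosθ = 2.48 × 9.8 / cos 23.4° = 24.30/0.9178 = 26.48 N.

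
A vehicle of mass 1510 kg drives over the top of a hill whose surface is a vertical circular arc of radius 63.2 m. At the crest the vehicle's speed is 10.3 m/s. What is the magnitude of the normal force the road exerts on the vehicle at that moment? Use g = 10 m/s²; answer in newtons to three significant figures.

12600 N

At the crest the centripetal acceleration points downward (toward the centre of the arc), so mg − N = mv²/r.
N = m(g − v²/r) = 1510 × (10.0 − (10.3)²/63.2) = 1510 × (10.0 − 1.679) = 1510 × 8.321 = 12570 N.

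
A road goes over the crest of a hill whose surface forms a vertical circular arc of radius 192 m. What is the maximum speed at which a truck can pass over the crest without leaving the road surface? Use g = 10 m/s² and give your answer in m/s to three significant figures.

43.8 m/s

At the crest the centre of the circle is below the truck, so the net downward (centripetal) force is mg − N = mv²/r.
The truck leaves the road when N → 0, giving v_max = √(g r) = √(10.0 × 192) = 43.82 m/s.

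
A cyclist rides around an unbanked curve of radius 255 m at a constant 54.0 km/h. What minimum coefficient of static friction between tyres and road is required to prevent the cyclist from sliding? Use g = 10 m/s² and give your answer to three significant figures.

0.0882

v = 54.0/3.6 = 15.00 m/s.
Friction provides the centripetal force: μ_s m g = m v²/r, so μ_s = v²/(g r) = (15.00)²/(10.0 × 255) = 225.0/2550 = 0.08824.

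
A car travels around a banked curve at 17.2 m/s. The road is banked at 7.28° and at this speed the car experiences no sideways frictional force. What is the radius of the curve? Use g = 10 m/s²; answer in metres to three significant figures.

Frictionless banking: tanθ = v²/(rg), so r = v²/(g tanθ).
r = (17.2)²/(10.0 × tan 7.28°) = 295.8/(10.0 × 0.1277) = 295.8/1.277 = 231.6 m.

232 m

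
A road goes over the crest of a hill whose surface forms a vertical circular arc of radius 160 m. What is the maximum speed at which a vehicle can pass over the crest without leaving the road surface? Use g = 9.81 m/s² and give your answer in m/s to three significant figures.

39.6 m/s

At the crest the centre of the circle is below the vehicle, so the net downward (centripetal) force is mg − N = mv²/r.
The vehicle leaves the road when N → 0, giving v_max = √(g r) = √(9.81 × 160) = 39.62 m/s.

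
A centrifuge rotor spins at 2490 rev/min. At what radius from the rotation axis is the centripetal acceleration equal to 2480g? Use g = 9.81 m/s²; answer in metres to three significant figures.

0.358 m

ω = 2490 rev/min × 2π/60 = 260.8 rad/s.
a_c = ω²r = 2480g ⇒ r = 2480 × 9.81 / (260.8)² = 24330/67990 = 0.3578 m.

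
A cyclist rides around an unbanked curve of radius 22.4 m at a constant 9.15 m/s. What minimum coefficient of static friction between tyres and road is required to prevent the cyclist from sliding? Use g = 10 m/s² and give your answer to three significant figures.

Friction provides the centripetal force: μ_s m g = m v²/r, so μ_s = v²/(g r) = (9.150)²/(10.0 × 22.4) = 83.72/224.0 = 0.3738.

0.374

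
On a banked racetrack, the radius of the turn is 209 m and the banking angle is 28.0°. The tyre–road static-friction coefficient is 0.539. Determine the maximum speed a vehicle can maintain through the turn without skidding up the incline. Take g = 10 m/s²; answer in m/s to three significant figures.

56.0 m/s

At the maximum speed, friction acts down the slope at its limiting value f = μN. Radially (horizontal, toward centre): N sinθ + μN cosθ = mv²/r. Vertically: N cosθ − μN sinθ = mg.
Dividing: v² = r g (sinθ + μcosθ)/(cosθ − μsinθ).
sinθ + μcosθ = 0.4695 + 0.539×0.8829 = 0.9454; cosθ − μsinθ = 0.8829 − 0.539×0.4695 = 0.6299.
v² = 209 × 10.0 × 0.9454/0.6299 = 3137 m²/s², so v = 56.01 m/s.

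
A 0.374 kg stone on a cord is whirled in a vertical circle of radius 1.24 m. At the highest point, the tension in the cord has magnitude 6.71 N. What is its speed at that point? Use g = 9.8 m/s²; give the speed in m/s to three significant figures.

5.87 m/s

At the top, T + mg = mv²/r, so v = √(r(T/m + g)) = √(1.24 × (6.71/0.374 + 9.8)) = √(1.24 × 27.74) = √34.40 = 5.865 m/s.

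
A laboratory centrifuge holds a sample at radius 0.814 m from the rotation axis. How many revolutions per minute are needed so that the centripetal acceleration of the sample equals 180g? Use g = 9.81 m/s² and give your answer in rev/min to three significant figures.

445 rev/min

Require ω²r = 180g, so ω = √(180 × 9.81/0.814) = 46.58 rad/s.
In rev/min: ω × 60/(2π) = 46.58 × 60/(2π) = 444.8 rev/min.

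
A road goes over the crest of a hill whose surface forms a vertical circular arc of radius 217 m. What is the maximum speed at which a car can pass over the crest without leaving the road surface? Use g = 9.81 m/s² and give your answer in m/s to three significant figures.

At the crest the centre of the circle is below the car, so the net downward (centripetal) force is mg − N = mv²/r.
The car leaves the road when N → 0, giving v_max = √(g r) = √(9.81 × 217) = 46.14 m/s.

46.1 m/s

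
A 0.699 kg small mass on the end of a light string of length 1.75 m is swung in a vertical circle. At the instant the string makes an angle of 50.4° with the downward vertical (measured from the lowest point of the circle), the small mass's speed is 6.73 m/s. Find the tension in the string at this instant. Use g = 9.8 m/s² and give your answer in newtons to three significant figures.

22.5 N

Take the radial direction toward the centre of the circle as positive. The component of the weight along the string toward the centre is −mg cos φ (φ measured from the bottom), so Newton's second law along the string gives T − mg cos φ = m v²/r.
cos 50.4° = 0.6374, so T = m(v²/r + g cos φ) = 0.699 × ((6.73)²/1.75 + 9.8 × 0.6374) = 0.699 × (25.88 + (6.247)) = 0.699 × 32.13 = 22.46 N.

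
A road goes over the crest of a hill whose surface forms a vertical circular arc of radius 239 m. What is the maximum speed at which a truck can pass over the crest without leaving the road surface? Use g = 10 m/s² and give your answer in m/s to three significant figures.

At the crest the centre of the circle is below the truck, so the net downward (centripetal) force is mg − N = mv²/r.
The truck leaves the road when N → 0, giving v_max = √(g r) = √(10.0 × 239) = 48.89 m/s.

48.9 m/s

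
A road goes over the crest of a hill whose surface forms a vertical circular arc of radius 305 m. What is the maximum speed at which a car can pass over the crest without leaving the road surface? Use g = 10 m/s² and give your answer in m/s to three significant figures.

At the crest the centre of the circle is below the car, so the net downward (centripetal) force is mg − N = mv²/r.
The car leaves the road when N → 0, giving v_max = √(g r) = √(10.0 × 305) = 55.23 m/s.

55.2 m/s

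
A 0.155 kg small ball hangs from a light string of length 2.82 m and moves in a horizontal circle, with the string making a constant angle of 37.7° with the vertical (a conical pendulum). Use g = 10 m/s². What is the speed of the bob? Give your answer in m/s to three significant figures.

3.65 m/s

The radius of the circle is r = L sinθ = 2.82 × sin 37.7° = 1.725 m.
Horizontally T sinθ = mv²/r and vertically T cosθ = mg, so tanθ = v²/(rg).
v = √(r g tanθ) = √(1.725 × 10.0 × 0.7729) = √13.33 = 3.651 m/s.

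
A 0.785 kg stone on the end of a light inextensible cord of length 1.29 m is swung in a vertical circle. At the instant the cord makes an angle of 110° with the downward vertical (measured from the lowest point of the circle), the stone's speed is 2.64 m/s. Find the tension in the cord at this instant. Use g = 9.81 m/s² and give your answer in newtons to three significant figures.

1.61 N

Take the radial direction toward the centre of the circle as positive. The component of the weight along the string toward the centre is −mg cos φ (φ measured from the bottom), so Newton's second law along the string gives T − mg cos φ = m v²/r.
cos 110° = -0.3420, so T = m(v²/r + g cos φ) = 0.785 × ((2.64)²/1.29 + 9.81 × -0.3420) = 0.785 × (5.403 + (-3.355)) = 0.785 × 2.048 = 1.607 N.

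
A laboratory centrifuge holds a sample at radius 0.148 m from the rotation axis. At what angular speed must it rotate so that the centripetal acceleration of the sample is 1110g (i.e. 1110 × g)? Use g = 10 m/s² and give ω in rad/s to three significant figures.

Centripetal acceleration a_c = ω²r. Setting ω²r = 1110g:
ω = √(1110g / r) = √(1110 × 10.0 / 0.148) = √75000 = 273.9 rad/s.

274 rad/s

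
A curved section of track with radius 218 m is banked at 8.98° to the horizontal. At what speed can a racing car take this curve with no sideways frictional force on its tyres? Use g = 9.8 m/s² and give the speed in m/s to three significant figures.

On a frictionless banked curve, N sinθ = mv²/r and N cosθ = mg, so tanθ = v²/(rg).
v = √(r g tanθ) = √(218 × 9.8 × tan 8.98°) = √(218 × 9.8 × 0.1580) = √337.6 = 18.37 m/s.

18.4 m/s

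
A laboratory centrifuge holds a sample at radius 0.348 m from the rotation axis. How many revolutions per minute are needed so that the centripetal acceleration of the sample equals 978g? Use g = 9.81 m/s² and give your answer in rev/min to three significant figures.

Require ω²r = 978g, so ω = √(978 × 9.81/0.348) = 166.0 rad/s.
In rev/min: ω × 60/(2π) = 166.0 × 60/(2π) = 1586 rev/min.

1590 rev/min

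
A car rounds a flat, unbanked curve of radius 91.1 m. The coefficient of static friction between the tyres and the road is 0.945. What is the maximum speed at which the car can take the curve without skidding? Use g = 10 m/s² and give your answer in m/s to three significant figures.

The only inward force on a level bend is static friction, so at the limit f_s = μ_s N = μ_s m g = m v²/r.
Mass cancels: v_max = √(μ_s g r) = √(0.945 × 10.0 × 91.1) = √860.9 = 29.34 m/s.

29.3 m/s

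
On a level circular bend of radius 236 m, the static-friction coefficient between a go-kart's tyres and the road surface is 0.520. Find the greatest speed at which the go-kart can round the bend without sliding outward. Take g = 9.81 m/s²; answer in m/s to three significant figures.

The only inward force on a level bend is static friction, so at the limit f_s = μ_s N = μ_s m g = m v²/r.
Mass cancels: v_max = √(μ_s g r) = √(0.520 × 9.81 × 236) = √1204 = 34.70 m/s.

34.7 m/s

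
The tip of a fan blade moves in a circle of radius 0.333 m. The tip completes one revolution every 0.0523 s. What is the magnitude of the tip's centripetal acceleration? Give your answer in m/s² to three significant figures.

4810 m/s²

v = 2πr/T = 2π × 0.333/0.0523 = 40.01 m/s.
a_c = v²/r = (40.01)²/0.333 = 1600/0.333 = 4806 m/s².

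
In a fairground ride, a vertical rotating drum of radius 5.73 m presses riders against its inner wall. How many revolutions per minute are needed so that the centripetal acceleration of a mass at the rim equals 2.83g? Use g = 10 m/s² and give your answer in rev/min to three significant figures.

Require ω²r = 2.83g, so ω = √(2.83 × 10.0/5.73) = 2.222 rad/s.
In rev/min: ω × 60/(2π) = 2.222 × 60/(2π) = 21.22 rev/min.

21.2 rev/min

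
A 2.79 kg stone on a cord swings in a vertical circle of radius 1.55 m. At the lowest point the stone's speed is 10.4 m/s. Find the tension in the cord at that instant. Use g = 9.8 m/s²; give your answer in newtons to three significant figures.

At the lowest point, T points up (toward the centre) and the weight mg points down (away from the centre), so the net inward force is T − mg = mv²/r.
T = m(v²/r + g) = 2.79 × ((10.4)²/1.55 + 9.8) = 2.79 × (69.78 + 9.8) = 2.79 × 79.58 = 222.0 N.

222 N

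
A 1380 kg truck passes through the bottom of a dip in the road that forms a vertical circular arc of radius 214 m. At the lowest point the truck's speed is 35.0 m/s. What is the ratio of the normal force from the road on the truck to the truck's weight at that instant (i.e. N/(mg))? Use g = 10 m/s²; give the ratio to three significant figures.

1.57

At the bottom, N − mg = mv²/r, so N = m(v²/r + g) and N/(mg) = v²/(rg) + 1 = (35.0)²/(214 × 10.0) + 1 = 0.5724 + 1 = 1.572.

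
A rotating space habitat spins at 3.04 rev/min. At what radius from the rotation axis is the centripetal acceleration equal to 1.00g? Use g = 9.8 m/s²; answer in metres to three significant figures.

96.7 m

ω = 3.04 rev/min × 2π/60 = 0.3183 rad/s.
a_c = ω²r = 1.00g ⇒ r = 1.00 × 9.8 / (0.3183)² = 9.800/0.1013 = 96.70 m.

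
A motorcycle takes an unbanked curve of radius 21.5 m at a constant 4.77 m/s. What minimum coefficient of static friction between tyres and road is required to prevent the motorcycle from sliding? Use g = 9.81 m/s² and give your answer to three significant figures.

Friction provides the centripetal force: μ_s m g = m v²/r, so μ_s = v²/(g r) = (4.770)²/(9.81 × 21.5) = 22.75/210.9 = 0.1079.

0.108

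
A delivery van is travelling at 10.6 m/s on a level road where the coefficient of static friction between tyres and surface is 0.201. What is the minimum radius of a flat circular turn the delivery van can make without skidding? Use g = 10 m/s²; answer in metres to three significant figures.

At the limit, μ_s m g = m v²/r, so r_min = v²/(μ_s g) = (10.6)²/(0.201 × 10.0) = 112.4/2.010 = 55.90 m.

55.9 m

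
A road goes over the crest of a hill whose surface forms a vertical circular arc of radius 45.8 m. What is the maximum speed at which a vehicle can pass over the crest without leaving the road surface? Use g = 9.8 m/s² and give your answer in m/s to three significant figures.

21.2 m/s

At the crest the centre of the circle is below the vehicle, so the net downward (centripetal) force is mg − N = mv²/r.
The vehicle leaves the road when N → 0, giving v_max = √(g r) = √(9.8 × 45.8) = 21.19 m/s.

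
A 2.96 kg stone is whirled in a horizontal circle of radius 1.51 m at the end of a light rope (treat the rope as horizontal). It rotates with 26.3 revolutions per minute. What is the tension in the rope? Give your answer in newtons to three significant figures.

33.9 N

ω = 26.3 rev/min × 2π/60 = 2.754 rad/s, so v = ωr = 2.754 × 1.51 = 4.159 m/s.
The tension is the only horizontal force, so it supplies the full centripetal force: T = m v²/r = 2.96 × (4.159)²/1.51 = 2.96 × 17.30/1.51 = 33.90 N.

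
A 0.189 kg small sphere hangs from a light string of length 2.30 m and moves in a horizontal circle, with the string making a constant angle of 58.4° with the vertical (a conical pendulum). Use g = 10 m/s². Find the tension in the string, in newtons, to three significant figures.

Vertically the bob has no acceleration, so T cosθ = mg.
T = mg/cosθ = 0.189 × 10.0 / cos 58.4° = 1.890/0.5240 = 3.607 N.

3.61 N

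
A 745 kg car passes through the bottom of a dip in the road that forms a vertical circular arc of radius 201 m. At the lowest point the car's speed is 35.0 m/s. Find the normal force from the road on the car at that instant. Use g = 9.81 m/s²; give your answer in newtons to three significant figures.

11800 N

At the lowest point, N points up (toward the centre) and the weight mg points down (away from the centre), so the net inward force is N − mg = mv²/r.
N = m(v²/r + g) = 745 × ((35.0)²/201 + 9.81) = 745 × (6.095 + 9.81) = 745 × 15.90 = 11850 N.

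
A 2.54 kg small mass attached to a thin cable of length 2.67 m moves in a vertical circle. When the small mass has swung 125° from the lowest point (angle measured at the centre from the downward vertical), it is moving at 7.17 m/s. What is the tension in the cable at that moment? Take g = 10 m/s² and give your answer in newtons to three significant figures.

34.3 N

Take the radial direction toward the centre of the circle as positive. The component of the weight along the string toward the centre is −mg cos φ (φ measured from the bottom), so Newton's second law along the string gives T − mg cos φ = m v²/r.
cos 125° = -0.5736, so T = m(v²/r + g cos φ) = 2.54 × ((7.17)²/2.67 + 10.0 × -0.5736) = 2.54 × (19.25 + (-5.736)) = 2.54 × 13.52 = 34.34 N.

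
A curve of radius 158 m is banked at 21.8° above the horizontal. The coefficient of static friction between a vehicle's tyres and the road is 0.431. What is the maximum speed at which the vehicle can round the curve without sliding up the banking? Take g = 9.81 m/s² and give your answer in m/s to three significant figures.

At the maximum speed, friction acts down the slope at its limiting value f = μN. Radially (horizontal, toward centre): N sinθ + μN cosθ = mv²/r. Vertically: N cosθ − μN sinθ = mg.
Dividing: v² = r g (sinθ + μcosθ)/(cosθ − μsinθ).
sinθ + μcosθ = 0.3714 + 0.431×0.9285 = 0.7715; cosθ − μsinθ = 0.9285 − 0.431×0.3714 = 0.7684.
v² = 158 × 9.81 × 0.7715/0.7684 = 1556 m²/s², so v = 39.45 m/s.

39.4 m/s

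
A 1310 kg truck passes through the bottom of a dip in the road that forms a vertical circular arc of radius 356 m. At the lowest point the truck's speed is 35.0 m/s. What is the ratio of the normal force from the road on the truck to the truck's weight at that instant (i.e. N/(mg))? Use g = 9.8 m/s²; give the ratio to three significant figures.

1.35

At the bottom, N − mg = mv²/r, so N = m(v²/r + g) and N/(mg) = v²/(rg) + 1 = (35.0)²/(356 × 9.8) + 1 = 0.3511 + 1 = 1.351.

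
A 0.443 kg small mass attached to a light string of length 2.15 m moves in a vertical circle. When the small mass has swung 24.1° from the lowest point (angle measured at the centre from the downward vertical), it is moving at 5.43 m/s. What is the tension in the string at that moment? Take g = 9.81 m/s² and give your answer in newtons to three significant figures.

10.0 N

Take the radial direction toward the centre of the circle as positive. The component of the weight along the string toward the centre is −mg cos φ (φ measured from the bottom), so Newton's second law along the string gives T − mg cos φ = m v²/r.
cos 24.1° = 0.9128, so T = m(v²/r + g cos φ) = 0.443 × ((5.43)²/2.15 + 9.81 × 0.9128) = 0.443 × (13.71 + (8.955)) = 0.443 × 22.67 = 10.04 N.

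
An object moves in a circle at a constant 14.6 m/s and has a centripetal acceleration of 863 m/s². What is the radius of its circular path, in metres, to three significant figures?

0.247 m

a_c = v²/r ⇒ r = v²/a_c = (14.6)²/863 = 213.2/863 = 0.2470 m.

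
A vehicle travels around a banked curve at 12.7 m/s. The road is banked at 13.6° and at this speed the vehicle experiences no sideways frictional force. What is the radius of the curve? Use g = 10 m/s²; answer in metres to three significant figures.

Frictionless banking: tanθ = v²/(rg), so r = v²/(g tanθ).
r = (12.7)²/(10.0 × tan 13.6°) = 161.3/(10.0 × 0.2419) = 161.3/2.419 = 66.67 m.

66.7 m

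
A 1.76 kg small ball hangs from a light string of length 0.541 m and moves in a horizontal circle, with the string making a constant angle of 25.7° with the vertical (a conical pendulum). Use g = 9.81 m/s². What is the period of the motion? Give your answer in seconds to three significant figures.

r = L sinθ = 0.2346 m. From T sinθ = mω²r and T cosθ = mg: tanθ = ω²r/g, so ω² = g tanθ / r = g/(L cosθ).
ω = √(g/(L cosθ)) = √(9.81/(0.541 × 0.9011)) = √20.12 = 4.486 rad/s.
Period = 2π/ω = 1.401 s.

1.40 s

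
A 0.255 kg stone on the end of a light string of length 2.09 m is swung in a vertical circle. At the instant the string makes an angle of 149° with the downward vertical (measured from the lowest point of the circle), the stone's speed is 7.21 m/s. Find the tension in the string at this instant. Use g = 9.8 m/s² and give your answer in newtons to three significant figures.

Take the radial direction toward the centre of the circle as positive. The component of the weight along the string toward the centre is −mg cos φ (φ measured from the bottom), so Newton's second law along the string gives T − mg cos φ = m v²/r.
cos 149° = -0.8572, so T = m(v²/r + g cos φ) = 0.255 × ((7.21)²/2.09 + 9.8 × -0.8572) = 0.255 × (24.87 + (-8.400)) = 0.255 × 16.47 = 4.200 N.

4.20 N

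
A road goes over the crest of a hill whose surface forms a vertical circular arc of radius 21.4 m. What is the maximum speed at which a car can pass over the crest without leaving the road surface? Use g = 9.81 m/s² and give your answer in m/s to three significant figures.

At the crest the centre of the circle is below the car, so the net downward (centripetal) force is mg − N = mv²/r.
The car leaves the road when N → 0, giving v_max = √(g r) = √(9.81 × 21.4) = 14.49 m/s.

14.5 m/s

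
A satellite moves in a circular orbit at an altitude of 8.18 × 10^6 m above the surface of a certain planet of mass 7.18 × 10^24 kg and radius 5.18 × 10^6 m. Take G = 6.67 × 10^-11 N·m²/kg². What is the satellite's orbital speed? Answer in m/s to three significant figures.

5990 m/s

Orbital radius r = R + h = 5.18 × 10^6 + 8.18 × 10^6 = 1.336 × 10^7 m.
Gravity supplies the centripetal force: G M m / r² = m v² / r, so v = √(GM/r).
v = √(6.67 × 10^-11 × 7.18 × 10^24 / 1.336 × 10^7) = √(3.585 × 10^7) = 5987 m/s.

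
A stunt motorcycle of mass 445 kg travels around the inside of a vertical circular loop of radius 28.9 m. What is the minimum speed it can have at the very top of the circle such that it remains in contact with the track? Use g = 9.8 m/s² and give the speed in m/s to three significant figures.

At the top, both weight mg and N point toward the centre: N + mg = mv²/r.
At minimum speed N → 0, so mg = mv_min²/r ⇒ v_min = √(g r) = √(9.8 × 28.9) = 16.83 m/s.

16.8 m/s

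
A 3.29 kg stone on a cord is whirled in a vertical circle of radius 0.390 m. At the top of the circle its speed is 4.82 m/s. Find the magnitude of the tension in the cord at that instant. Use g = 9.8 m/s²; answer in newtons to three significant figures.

At the top, both T and the weight mg point inward (toward the centre), so T + mg = mv²/r.
T = m(v²/r − g) = 3.29 × ((4.82)²/0.390 − 9.8) = 3.29 × (59.57 − 9.8) = 3.29 × 49.77 = 163.7 N.

164 N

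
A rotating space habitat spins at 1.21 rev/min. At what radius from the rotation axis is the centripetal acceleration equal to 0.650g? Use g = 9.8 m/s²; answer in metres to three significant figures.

397 m

ω = 1.21 rev/min × 2π/60 = 0.1267 rad/s.
a_c = ω²r = 0.650g ⇒ r = 0.650 × 9.8 / (0.1267)² = 6.370/0.01606 = 396.7 m.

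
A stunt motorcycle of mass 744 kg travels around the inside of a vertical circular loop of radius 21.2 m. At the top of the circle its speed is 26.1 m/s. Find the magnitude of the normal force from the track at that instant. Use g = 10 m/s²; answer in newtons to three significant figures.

At the top, both N and the weight mg point inward (toward the centre), so N + mg = mv²/r.
N = m(v²/r − g) = 744 × ((26.1)²/21.2 − 10.0) = 744 × (32.13 − 10.0) = 744 × 22.13 = 16470 N.

16500 N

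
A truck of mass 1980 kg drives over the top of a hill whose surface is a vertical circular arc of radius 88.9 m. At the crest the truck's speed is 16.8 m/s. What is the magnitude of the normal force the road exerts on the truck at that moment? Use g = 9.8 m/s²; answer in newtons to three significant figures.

13100 N

At the crest the centripetal acceleration points downward (toward the centre of the arc), so mg − N = mv²/r.
N = m(g − v²/r) = 1980 × (9.8 − (16.8)²/88.9) = 1980 × (9.8 − 3.175) = 1980 × 6.625 = 13120 N.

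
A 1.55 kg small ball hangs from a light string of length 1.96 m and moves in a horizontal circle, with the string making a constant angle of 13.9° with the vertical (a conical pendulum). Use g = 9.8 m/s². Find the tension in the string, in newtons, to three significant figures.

15.6 N

Vertically the bob has no acceleration, so T cosθ = mg.
T = mg/cosθ = 1.55 × 9.8 / cos 13.9° = 15.19/0.9707 = 15.65 N.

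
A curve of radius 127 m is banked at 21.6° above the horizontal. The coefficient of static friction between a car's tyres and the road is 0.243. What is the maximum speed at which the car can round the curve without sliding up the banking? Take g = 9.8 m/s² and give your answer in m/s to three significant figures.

At the maximum speed, friction acts down the slope at its limiting value f = μN. Radially (horizontal, toward centre): N sinθ + μN cosθ = mv²/r. Vertically: N cosθ − μN sinθ = mg.
Dividing: v² = r g (sinθ + μcosθ)/(cosθ − μsinθ).
sinθ + μcosθ = 0.3681 + 0.243×0.9298 = 0.5941; cosθ − μsinθ = 0.9298 − 0.243×0.3681 = 0.8403.
v² = 127 × 9.8 × 0.5941/0.8403 = 879.9 m²/s², so v = 29.66 m/s.

29.7 m/s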